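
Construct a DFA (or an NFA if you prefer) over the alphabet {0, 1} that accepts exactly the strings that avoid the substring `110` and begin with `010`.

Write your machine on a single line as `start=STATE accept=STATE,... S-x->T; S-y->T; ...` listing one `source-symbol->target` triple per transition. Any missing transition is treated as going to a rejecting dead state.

Handle the two conditions separately and then intersect. The first has 4 states tracking partial matches of the forbidden pattern `110`; the second has 5 states tracking whether the input so far still matches the prefix `010`. A product state is a pair (one from each), accepting exactly when both do. Minimizing collapses redundant product states.
With 7 states:
       0  1 
>  A   B  C 
   B   C  D 
   C   C  C 
   D   E  C 
 * E   E  F 
 * F   E  G 
 * G   C  G 
(> = start, * = accepting)

start=A; accept=E,F,G; A-0->B; A-1->C; B-0->C; B-1->D; C-0->C; C-1->C; D-0->E; D-1->C; E-0->E; E-1->F; F-0->E; F-1->G; G-0->C; G-1->G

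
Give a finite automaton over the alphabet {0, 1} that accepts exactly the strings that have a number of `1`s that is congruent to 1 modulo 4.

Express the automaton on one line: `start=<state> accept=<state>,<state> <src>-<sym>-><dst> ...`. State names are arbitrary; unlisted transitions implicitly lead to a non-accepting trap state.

start=S0 accept=S1 S0-0->S0 S0-1->S1 S1-0->S1 S1-1->S2 S2-0->S2 S2-1->S3 S3-0->S3 S3-1->S0

The only thing that matters is how many `1`s have appeared, reduced mod 4. Use one state per residue: S0 for 0, …, S3 for 3. Reading `1` moves to the next residue; anything else stays put. S1 is accepting.
A 4-state machine:
        0   1  
>  S0   S0  S1 
 * S1   S1  S2 
   S2   S2  S3 
   S3   S3  S0 
(> = start, * = accepting)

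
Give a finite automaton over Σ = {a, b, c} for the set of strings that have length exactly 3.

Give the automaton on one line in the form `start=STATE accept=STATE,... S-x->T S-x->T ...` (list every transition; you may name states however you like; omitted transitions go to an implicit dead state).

start=q0 accept=q3 q0-a->q1 q0-b->q1 q0-c->q1 q1-a->q2 q1-b->q2 q1-c->q2 q2-a->q3 q2-b->q3 q2-c->q3 q3-a->q4 q3-b->q4 q3-c->q4 q4-a->q4 q4-b->q4 q4-c->q4

Count input length up to 4: every symbol moves from q0 toward q4, which means 'more than 3' and absorbs. Accept from {q3}.
A 5-state machine:
        a   b   c  
>  q0   q1  q1  q1 
   q1   q2  q2  q2 
   q2   q3  q3  q3 
 * q3   q4  q4  q4 
   q4   q4  q4  q4 
(> = start, * = accepting)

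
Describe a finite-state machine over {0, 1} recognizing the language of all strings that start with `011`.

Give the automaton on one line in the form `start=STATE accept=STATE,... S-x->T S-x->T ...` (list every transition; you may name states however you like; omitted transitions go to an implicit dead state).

Check the first 3 symbols one by one: q0 through q2 record how many have matched `011` so far; any wrong symbol goes to the dead state q4. After all 3 match we enter the accepting sink q3.
A 5-state machine:
        0   1  
>  q0   q1  q4 
   q1   q4  q2 
   q2   q4  q3 
 * q3   q3  q3 
   q4   q4  q4 
(> = start, * = accepting)

start=q0 accept=q3 q0-0->q1 q0-1->q4 q1-0->q4 q1-1->q2 q2-0->q4 q2-1->q3 q3-0->q3 q3-1->q3 q4-0->q4 q4-1->q4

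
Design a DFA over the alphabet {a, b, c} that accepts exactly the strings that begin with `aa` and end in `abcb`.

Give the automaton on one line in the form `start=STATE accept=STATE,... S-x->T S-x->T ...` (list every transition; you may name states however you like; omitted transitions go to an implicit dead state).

start=s0 accept=s7 s0-a->s1 s0-b->s2 s0-c->s2 s1-a->s3 s1-b->s2 s1-c->s2 s2-a->s2 s2-b->s2 s2-c->s2 s3-a->s3 s3-b->s4 s3-c->s5 s4-a->s3 s4-b->s5 s4-c->s6 s5-a->s3 s5-b->s5 s5-c->s5 s6-a->s3 s6-b->s7 s6-c->s5 s7-a->s3 s7-b->s5 s7-c->s5

Run two small machines in parallel and take their product. The first has 4 states tracking whether the input so far still matches the prefix `aa`; the second has 5 states tracking how much of the suffix `abcb` has currently been matched. A product state is a pair (one from each), accepting exactly when both do. Minimizing collapses redundant product states.
8 states suffice.
        a   b   c  
>  s0   s1  s2  s2 
   s1   s3  s2  s2 
   s2   s2  s2  s2 
   s3   s3  s4  s5 
   s4   s3  s5  s6 
   s5   s3  s5  s5 
   s6   s3  s7  s5 
 * s7   s3  s5  s5 
(> = start, * = accepting)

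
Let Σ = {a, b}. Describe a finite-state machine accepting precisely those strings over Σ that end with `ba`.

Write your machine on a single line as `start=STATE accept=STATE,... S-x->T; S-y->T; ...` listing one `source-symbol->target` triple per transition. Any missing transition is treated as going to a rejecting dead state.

start=s0; accept=s2; s0-a->s0; s0-b->s1; s1-a->s2; s1-b->s1; s2-a->s0; s2-b->s1

Let each state record the length of the longest suffix of the input read so far that is also a prefix of `ba`. s1 means the last symbol is `b`; s2 means the last 2 symbols are `ba`. Accept only at s2, where the string currently ends in `ba`.
        a   b  
>  s0   s0  s1 
   s1   s2  s1 
 * s2   s0  s1 
(> = start, * = accepting)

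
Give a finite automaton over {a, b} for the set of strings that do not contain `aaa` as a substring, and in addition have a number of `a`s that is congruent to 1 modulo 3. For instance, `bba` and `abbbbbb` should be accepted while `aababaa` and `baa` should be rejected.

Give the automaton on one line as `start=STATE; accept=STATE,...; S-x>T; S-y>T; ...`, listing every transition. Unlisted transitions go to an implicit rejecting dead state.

Handle the two conditions separately and then intersect. The first has 4 states tracking partial matches of the forbidden pattern `aaa`; the second has 3 states tracking the count of `a`s modulo 3. A product state is a pair (one from each), accepting exactly when both do. After merging equivalent states the machine shrinks.
10 states suffice.
        a   b  
>  S0   S1  S0 
 * S1   S2  S3 
   S2   S4  S5 
 * S3   S6  S3 
   S4   S4  S4 
   S5   S7  S5 
   S6   S8  S5 
   S7   S9  S0 
   S8   S4  S0 
 * S9   S4  S3 
(> = start, * = accepting)

start=S0; accept=S1,S3,S9; S0-a>S1; S0-b>S0; S1-a>S2; S1-b>S3; S2-a>S4; S2-b>S5; S3-a>S6; S3-b>S3; S4-a>S4; S4-b>S4; S5-a>S7; S5-b>S5; S6-a>S8; S6-b>S5; S7-a>S9; S7-b>S0; S8-a>S4; S8-b>S0; S9-a>S4; S9-b>S3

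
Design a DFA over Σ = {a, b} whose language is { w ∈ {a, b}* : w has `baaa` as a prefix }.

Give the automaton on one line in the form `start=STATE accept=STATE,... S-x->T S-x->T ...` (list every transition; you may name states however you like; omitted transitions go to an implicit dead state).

start=q0 accept=q4 q0-a->q5 q0-b->q1 q1-a->q2 q1-b->q5 q2-a->q3 q2-b->q5 q3-a->q4 q3-b->q5 q4-a->q4 q4-b->q4 q5-a->q5 q5-b->q5

Check the first 4 symbols one by one: q0 through q3 record how many have matched `baaa` so far; any wrong symbol goes to the dead state q5. After all 4 match we enter the accepting sink q4.
With 6 states:
        a   b  
>  q0   q5  q1 
   q1   q2  q5 
   q2   q3  q5 
   q3   q4  q5 
 * q4   q4  q4 
   q5   q5  q5 
(> = start, * = accepting)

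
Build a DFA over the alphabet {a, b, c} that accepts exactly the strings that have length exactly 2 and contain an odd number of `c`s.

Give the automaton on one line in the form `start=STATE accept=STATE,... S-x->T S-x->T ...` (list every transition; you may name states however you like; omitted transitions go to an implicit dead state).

Build one automaton per condition and run them in lockstep. The first has 4 states tracking the input length, saturating at 3; the second has 2 states tracking the count of `c`s modulo 2. A product state is a pair (one from each), accepting exactly when both do.
7 states suffice.
        a   b   c  
>  S0   S1  S1  S2 
   S1   S3  S3  S4 
   S2   S4  S4  S3 
   S3   S5  S5  S6 
 * S4   S6  S6  S5 
   S5   S5  S5  S6 
   S6   S6  S6  S5 
(> = start, * = accepting)

start=S0 accept=S4 S0-a->S1 S0-b->S1 S0-c->S2 S1-a->S3 S1-b->S3 S1-c->S4 S2-a->S4 S2-b->S4 S2-c->S3 S3-a->S5 S3-b->S5 S3-c->S6 S4-a->S6 S4-b->S6 S4-c->S5 S5-a->S5 S5-b->S5 S5-c->S6 S6-a->S6 S6-b->S6 S6-c->S5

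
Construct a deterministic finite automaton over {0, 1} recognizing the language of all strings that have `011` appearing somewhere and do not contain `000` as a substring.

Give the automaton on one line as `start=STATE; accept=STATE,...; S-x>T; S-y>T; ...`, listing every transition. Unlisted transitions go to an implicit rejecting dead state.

start=A; accept=F,G,H; A-0>B; A-1>A; B-0>C; B-1>D; C-0>E; C-1>D; D-0>B; D-1>F; E-0>E; E-1>E; F-0>G; F-1>F; G-0>H; G-1>F; H-0>E; H-1>F

Run two small machines in parallel and take their product. One (4 states) tracks whether and how much of `011` has been seen; the other (4 states) tracks partial matches of the forbidden pattern `000`. Each combined state is a pair, one component from each; accept when both components accept. Equivalent product states are then merged.
An 8-state machine:
       0  1 
>  A   B  A 
   B   C  D 
   C   E  D 
   D   B  F 
   E   E  E 
 * F   G  F 
 * G   H  F 
 * H   E  F 
(> = start, * = accepting)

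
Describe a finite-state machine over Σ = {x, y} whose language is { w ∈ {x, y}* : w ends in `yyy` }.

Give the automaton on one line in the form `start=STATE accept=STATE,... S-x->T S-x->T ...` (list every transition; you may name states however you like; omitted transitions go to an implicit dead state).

Let each state record the length of the longest suffix of the input read so far that is also a prefix of `yyy`. S1 means the last symbol is `y`; S2 means the last 2 symbols are `yy`; S3 means the last 3 symbols are `yyy`. Accept only at S3, where the string currently ends in `yyy`.
        x   y  
>  S0   S0  S1 
   S1   S0  S2 
   S2   S0  S3 
 * S3   S0  S3 
(> = start, * = accepting)

start=S0 accept=S3 S0-x->S0 S0-y->S1 S1-x->S0 S1-y->S2 S2-x->S0 S2-y->S3 S3-x->S0 S3-y->S3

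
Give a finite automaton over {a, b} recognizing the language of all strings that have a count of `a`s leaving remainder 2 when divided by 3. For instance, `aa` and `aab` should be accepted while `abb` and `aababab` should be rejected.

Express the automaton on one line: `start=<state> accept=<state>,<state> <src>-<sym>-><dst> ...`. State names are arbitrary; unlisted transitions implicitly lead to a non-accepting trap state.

start=q0 accept=q2 q0-a->q1 q0-b->q0 q1-a->q2 q1-b->q1 q2-a->q0 q2-b->q2

The only thing that matters is how many `a`s have appeared, reduced mod 3. Use one state per residue: q0 for 0, …, q2 for 2. Reading `a` moves to the next residue; anything else stays put. q2 is accepting.
With 3 states:
        a   b  
>  q0   q1  q0 
   q1   q2  q1 
 * q2   q0  q2 
(> = start, * = accepting)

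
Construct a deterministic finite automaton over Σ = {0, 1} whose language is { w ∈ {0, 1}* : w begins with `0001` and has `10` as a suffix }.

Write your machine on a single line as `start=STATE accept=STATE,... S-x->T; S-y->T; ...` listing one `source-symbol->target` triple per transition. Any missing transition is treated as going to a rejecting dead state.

Handle the two conditions separately and then intersect. The first has 6 states tracking whether the input so far still matches the prefix `0001`; the second has 3 states tracking how much of the suffix `10` has currently been matched. A product state is a pair (one from each), accepting exactly when both do. After merging equivalent states the machine shrinks.
8 states suffice.
        0   1  
>  S0   S1  S2 
   S1   S3  S2 
   S2   S2  S2 
   S3   S4  S2 
   S4   S2  S5 
   S5   S6  S5 
 * S6   S7  S5 
   S7   S7  S5 
(> = start, * = accepting)

start=S0; accept=S6; S0-0->S1; S0-1->S2; S1-0->S3; S1-1->S2; S2-0->S2; S2-1->S2; S3-0->S4; S3-1->S2; S4-0->S2; S4-1->S5; S5-0->S6; S5-1->S5; S6-0->S7; S6-1->S5; S7-0->S7; S7-1->S5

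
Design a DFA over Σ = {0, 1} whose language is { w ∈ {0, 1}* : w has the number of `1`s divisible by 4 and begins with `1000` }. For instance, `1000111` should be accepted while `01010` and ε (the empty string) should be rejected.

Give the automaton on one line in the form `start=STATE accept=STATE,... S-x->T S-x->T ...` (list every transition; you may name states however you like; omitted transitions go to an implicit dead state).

Build one automaton per condition and run them in lockstep. One (4 states) tracks the count of `1`s modulo 4; the other (6 states) tracks whether the input so far still matches the prefix `1000`. Each combined state is a pair, one component from each; accept when both components accept.
A 12-state machine:
          0    1  
>  q0     q1   q2 
   q1     q1   q3 
   q2     q4   q5 
   q3     q3   q5 
   q4     q6   q5 
   q5     q5   q7 
   q6     q8   q5 
   q7     q7   q1 
   q8     q8   q9 
   q9     q9  q10 
   q10   q10  q11 
 * q11   q11   q8 
(> = start, * = accepting)

start=q0 accept=q11 q0-0->q1 q0-1->q2 q1-0->q1 q1-1->q3 q2-0->q4 q2-1->q5 q3-0->q3 q3-1->q5 q4-0->q6 q4-1->q5 q5-0->q5 q5-1->q7 q6-0->q8 q6-1->q5 q7-0->q7 q7-1->q1 q8-0->q8 q8-1->q9 q9-0->q9 q9-1->q10 q10-0->q10 q10-1->q11 q11-0->q11 q11-1->q8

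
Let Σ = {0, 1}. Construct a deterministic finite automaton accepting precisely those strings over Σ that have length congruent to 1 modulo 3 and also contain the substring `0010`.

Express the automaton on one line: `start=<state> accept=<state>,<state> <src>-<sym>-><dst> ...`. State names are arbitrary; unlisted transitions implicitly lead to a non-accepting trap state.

Handle the two conditions separately and then intersect. The first has 3 states tracking the input length modulo 3; the second has 5 states tracking whether and how much of `0010` has been seen. A product state is a pair (one from each), accepting exactly when both do.
With 15 states:
          0    1  
>  q0     q1   q2 
   q1     q3   q4 
   q2     q5   q4 
   q3     q6   q7 
   q4     q8   q0 
   q5     q6   q0 
   q6     q9  q10 
   q7    q11   q2 
   q8     q9   q2 
   q9     q3  q12 
   q10   q13   q4 
 * q11   q13  q13 
   q12   q14   q0 
   q13   q14  q14 
   q14   q11  q11 
(> = start, * = accepting)

start=q0 accept=q11 q0-0->q1 q0-1->q2 q1-0->q3 q1-1->q4 q2-0->q5 q2-1->q4 q3-0->q6 q3-1->q7 q4-0->q8 q4-1->q0 q5-0->q6 q5-1->q0 q6-0->q9 q6-1->q10 q7-0->q11 q7-1->q2 q8-0->q9 q8-1->q2 q9-0->q3 q9-1->q12 q10-0->q13 q10-1->q4 q11-0->q13 q11-1->q13 q12-0->q14 q12-1->q0 q13-0->q14 q13-1->q14 q14-0->q11 q14-1->q11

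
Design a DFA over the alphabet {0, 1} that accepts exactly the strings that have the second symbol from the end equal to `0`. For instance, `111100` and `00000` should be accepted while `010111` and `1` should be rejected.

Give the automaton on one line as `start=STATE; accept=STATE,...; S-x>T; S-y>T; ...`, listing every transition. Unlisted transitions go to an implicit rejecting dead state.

start=s0; accept=s3,s4; s0-0>s1; s0-1>s2; s1-0>s3; s1-1>s4; s2-0>s5; s2-1>s6; s3-0>s3; s3-1>s4; s4-0>s5; s4-1>s6; s5-0>s3; s5-1>s4; s6-0>s5; s6-1>s6

Because acceptance depends on a position counted from the end, the machine has to buffer the most recent 2 symbols. Make each state the string of the last up-to-2 symbols read; on input `x` shift the window left and append `x`. Accept when the buffered window has length 2 and begins with `0`.
With 7 states:
        0   1  
>  s0   s1  s2 
   s1   s3  s4 
   s2   s5  s6 
 * s3   s3  s4 
 * s4   s5  s6 
   s5   s3  s4 
   s6   s5  s6 
(> = start, * = accepting)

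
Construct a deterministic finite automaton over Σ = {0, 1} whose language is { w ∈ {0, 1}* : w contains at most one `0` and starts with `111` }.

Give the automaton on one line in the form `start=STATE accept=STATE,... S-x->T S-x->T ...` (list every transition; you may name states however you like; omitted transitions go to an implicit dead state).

start=A accept=E,F A-0->B A-1->C B-0->B B-1->B C-0->B C-1->D D-0->B D-1->E E-0->F E-1->E F-0->B F-1->F

Run two small machines in parallel and take their product. The first has 3 states tracking the count of `0`s, saturating at 2; the second has 5 states tracking whether the input so far still matches the prefix `111`. A product state is a pair (one from each), accepting exactly when both do. After merging equivalent states the machine shrinks.
A 6-state machine:
       0  1 
>  A   B  C 
   B   B  B 
   C   B  D 
   D   B  E 
 * E   F  E 
 * F   B  F 
(> = start, * = accepting)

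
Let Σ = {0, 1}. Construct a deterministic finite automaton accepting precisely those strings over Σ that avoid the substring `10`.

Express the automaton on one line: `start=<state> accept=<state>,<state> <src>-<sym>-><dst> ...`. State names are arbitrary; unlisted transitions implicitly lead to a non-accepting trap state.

This is the complement of 'contains `10`'. Use the same substring-matching states — A through C holding how much of `10` has just been matched — but flip the accepting set: everything except the trap C accepts.
With 3 states:
       0  1 
>* A   A  B 
 * B   C  B 
   C   C  C 
(> = start, * = accepting)

start=A accept=A,B A-0->A A-1->B B-0->C B-1->B C-0->C C-1->C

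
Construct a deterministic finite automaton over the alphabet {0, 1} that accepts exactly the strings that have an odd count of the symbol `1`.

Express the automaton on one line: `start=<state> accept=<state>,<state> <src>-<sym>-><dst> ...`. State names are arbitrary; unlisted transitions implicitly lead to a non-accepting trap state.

start=q0 accept=q1 q0-0->q0 q0-1->q1 q1-0->q1 q1-1->q0

The only thing that matters is how many `1`s have appeared, reduced mod 2. Use one state per residue: q0 for 0, …, q1 for 1. Reading `1` moves to the next residue; anything else stays put. q1 is accepting.
2 states suffice.
        0   1  
>  q0   q0  q1 
 * q1   q1  q0 
(> = start, * = accepting)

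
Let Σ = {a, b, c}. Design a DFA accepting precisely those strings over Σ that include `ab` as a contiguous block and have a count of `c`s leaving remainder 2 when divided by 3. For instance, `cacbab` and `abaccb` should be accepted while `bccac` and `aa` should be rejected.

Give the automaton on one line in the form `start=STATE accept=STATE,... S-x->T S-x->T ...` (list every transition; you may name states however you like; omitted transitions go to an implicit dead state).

Handle the two conditions separately and then intersect. The first has 3 states tracking whether and how much of `ab` has been seen; the second has 3 states tracking the count of `c`s modulo 3. A product state is a pair (one from each), accepting exactly when both do.
9 states suffice.
        a   b   c  
>  q0   q1  q0  q2 
   q1   q1  q3  q2 
   q2   q4  q2  q5 
   q3   q3  q3  q6 
   q4   q4  q6  q5 
   q5   q7  q5  q0 
   q6   q6  q6  q8 
   q7   q7  q8  q0 
 * q8   q8  q8  q3 
(> = start, * = accepting)

start=q0 accept=q8 q0-a->q1 q0-b->q0 q0-c->q2 q1-a->q1 q1-b->q3 q1-c->q2 q2-a->q4 q2-b->q2 q2-c->q5 q3-a->q3 q3-b->q3 q3-c->q6 q4-a->q4 q4-b->q6 q4-c->q5 q5-a->q7 q5-b->q5 q5-c->q0 q6-a->q6 q6-b->q6 q6-c->q8 q7-a->q7 q7-b->q8 q7-c->q0 q8-a->q8 q8-b->q8 q8-c->q3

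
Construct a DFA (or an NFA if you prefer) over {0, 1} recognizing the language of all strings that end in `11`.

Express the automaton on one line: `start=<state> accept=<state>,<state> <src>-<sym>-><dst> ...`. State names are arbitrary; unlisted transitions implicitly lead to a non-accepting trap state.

start=s0 accept=s2 s0-0->s0 s0-1->s1 s1-0->s0 s1-1->s2 s2-0->s0 s2-1->s2

Let each state record the length of the longest suffix of the input read so far that is also a prefix of `11`. s1 means the last symbol is `1`; s2 means the last 2 symbols are `11`. Accept only at s2, where the string currently ends in `11`.
        0   1  
>  s0   s0  s1 
   s1   s0  s2 
 * s2   s0  s2 
(> = start, * = accepting)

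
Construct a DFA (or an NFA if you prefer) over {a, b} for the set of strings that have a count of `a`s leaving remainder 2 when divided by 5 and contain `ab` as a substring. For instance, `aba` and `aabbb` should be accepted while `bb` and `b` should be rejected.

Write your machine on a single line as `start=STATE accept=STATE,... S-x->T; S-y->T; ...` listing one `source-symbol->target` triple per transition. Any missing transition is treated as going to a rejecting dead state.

start=S0; accept=S5; S0-a->S1; S0-b->S0; S1-a->S2; S1-b->S3; S2-a->S4; S2-b->S5; S3-a->S5; S3-b->S3; S4-a->S6; S4-b->S7; S5-a->S7; S5-b->S5; S6-a->S8; S6-b->S9; S7-a->S9; S7-b->S7; S8-a->S1; S8-b->S10; S9-a->S10; S9-b->S9; S10-a->S3; S10-b->S10

Run two small machines in parallel and take their product. The first has 5 states tracking the count of `a`s modulo 5; the second has 3 states tracking whether and how much of `ab` has been seen. A product state is a pair (one from each), accepting exactly when both do.
With 11 states:
          a    b  
>  S0     S1   S0 
   S1     S2   S3 
   S2     S4   S5 
   S3     S5   S3 
   S4     S6   S7 
 * S5     S7   S5 
   S6     S8   S9 
   S7     S9   S7 
   S8     S1  S10 
   S9    S10   S9 
   S10    S3  S10 
(> = start, * = accepting)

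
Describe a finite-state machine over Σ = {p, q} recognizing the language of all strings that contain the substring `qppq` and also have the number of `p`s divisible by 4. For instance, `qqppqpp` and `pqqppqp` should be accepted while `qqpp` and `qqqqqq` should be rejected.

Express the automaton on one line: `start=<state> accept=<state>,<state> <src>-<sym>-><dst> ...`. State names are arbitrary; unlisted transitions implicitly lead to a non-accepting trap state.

start=S0 accept=S18 S0-p->S1 S0-q->S2 S1-p->S3 S1-q->S4 S2-p->S5 S2-q->S2 S3-p->S6 S3-q->S7 S4-p->S8 S4-q->S4 S5-p->S9 S5-q->S4 S6-p->S0 S6-q->S10 S7-p->S11 S7-q->S7 S8-p->S12 S8-q->S7 S9-p->S6 S9-q->S13 S10-p->S14 S10-q->S10 S11-p->S15 S11-q->S10 S12-p->S0 S12-q->S16 S13-p->S16 S13-q->S13 S14-p->S17 S14-q->S2 S15-p->S1 S15-q->S18 S16-p->S18 S16-q->S16 S17-p->S3 S17-q->S19 S18-p->S19 S18-q->S18 S19-p->S13 S19-q->S19

Build one automaton per condition and run them in lockstep. One (5 states) tracks whether and how much of `qppq` has been seen; the other (4 states) tracks the count of `p`s modulo 4. Each combined state is a pair, one component from each; accept when both components accept.
A 20-state machine:
          p    q  
>  S0     S1   S2 
   S1     S3   S4 
   S2     S5   S2 
   S3     S6   S7 
   S4     S8   S4 
   S5     S9   S4 
   S6     S0  S10 
   S7    S11   S7 
   S8    S12   S7 
   S9     S6  S13 
   S10   S14  S10 
   S11   S15  S10 
   S12    S0  S16 
   S13   S16  S13 
   S14   S17   S2 
   S15    S1  S18 
   S16   S18  S16 
   S17    S3  S19 
 * S18   S19  S18 
   S19   S13  S19 
(> = start, * = accepting)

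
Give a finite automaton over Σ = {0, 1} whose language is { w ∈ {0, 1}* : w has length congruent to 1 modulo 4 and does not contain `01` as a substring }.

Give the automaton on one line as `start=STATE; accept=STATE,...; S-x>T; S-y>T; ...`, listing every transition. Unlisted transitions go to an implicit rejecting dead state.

Run two small machines in parallel and take their product. One (4 states) tracks the input length modulo 4; the other (3 states) tracks partial matches of the forbidden pattern `01`. Each combined state is a pair, one component from each; accept when both components accept.
A 12-state machine:
          0    1  
>  q0     q1   q2 
 * q1     q3   q4 
 * q2     q3   q5 
   q3     q6   q7 
   q4     q7   q7 
   q5     q6   q8 
   q6     q9  q10 
   q7    q10  q10 
   q8     q9   q0 
   q9     q1  q11 
   q10   q11  q11 
   q11    q4   q4 
(> = start, * = accepting)

start=q0; accept=q1,q2; q0-0>q1; q0-1>q2; q1-0>q3; q1-1>q4; q2-0>q3; q2-1>q5; q3-0>q6; q3-1>q7; q4-0>q7; q4-1>q7; q5-0>q6; q5-1>q8; q6-0>q9; q6-1>q10; q7-0>q10; q7-1>q10; q8-0>q9; q8-1>q0; q9-0>q1; q9-1>q11; q10-0>q11; q10-1>q11; q11-0>q4; q11-1>q4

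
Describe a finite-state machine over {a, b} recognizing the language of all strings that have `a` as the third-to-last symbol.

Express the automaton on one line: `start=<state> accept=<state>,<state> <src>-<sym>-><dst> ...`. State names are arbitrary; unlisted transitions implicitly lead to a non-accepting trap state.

start=S0 accept=S7,S8,S9,S10 S0-a->S1 S0-b->S2 S1-a->S3 S1-b->S4 S2-a->S5 S2-b->S6 S3-a->S7 S3-b->S8 S4-a->S9 S4-b->S10 S5-a->S11 S5-b->S12 S6-a->S13 S6-b->S14 S7-a->S7 S7-b->S8 S8-a->S9 S8-b->S10 S9-a->S11 S9-b->S12 S10-a->S13 S10-b->S14 S11-a->S7 S11-b->S8 S12-a->S9 S12-b->S10 S13-a->S11 S13-b->S12 S14-a->S13 S14-b->S14

A DFA must remember the last 3 symbols (since which symbol is third-to-last isn't known until the input ends). Use one state per possible window of the last ≤3 symbols; accept from those whose window starts with `a`.
          a    b  
>  S0     S1   S2 
   S1     S3   S4 
   S2     S5   S6 
   S3     S7   S8 
   S4     S9  S10 
   S5    S11  S12 
   S6    S13  S14 
 * S7     S7   S8 
 * S8     S9  S10 
 * S9    S11  S12 
 * S10   S13  S14 
   S11    S7   S8 
   S12    S9  S10 
   S13   S11  S12 
   S14   S13  S14 
(> = start, * = accepting)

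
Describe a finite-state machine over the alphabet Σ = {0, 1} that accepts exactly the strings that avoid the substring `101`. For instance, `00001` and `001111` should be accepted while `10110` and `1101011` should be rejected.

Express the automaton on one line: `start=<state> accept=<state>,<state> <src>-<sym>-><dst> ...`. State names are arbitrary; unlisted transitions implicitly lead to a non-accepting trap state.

Track partial matches of the forbidden pattern `101`. State q3 is a dead state reached once `101` has occurred; every other state accepts. q0 means no part of `101` is currently matched.
        0   1  
>* q0   q0  q1 
 * q1   q2  q1 
 * q2   q0  q3 
   q3   q3  q3 
(> = start, * = accepting)

start=q0 accept=q0,q1,q2 q0-0->q0 q0-1->q1 q1-0->q2 q1-1->q1 q2-0->q0 q2-1->q3 q3-0->q3 q3-1->q3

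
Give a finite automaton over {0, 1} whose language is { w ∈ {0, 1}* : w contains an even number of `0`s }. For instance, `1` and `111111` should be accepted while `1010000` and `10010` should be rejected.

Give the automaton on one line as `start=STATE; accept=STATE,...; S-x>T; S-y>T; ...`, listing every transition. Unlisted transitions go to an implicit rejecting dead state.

start=S0; accept=S0; S0-0>S1; S0-1>S0; S1-0>S0; S1-1>S1

The only thing that matters is how many `0`s have appeared, reduced mod 2. Use one state per residue: S0 for 0, …, S1 for 1. Reading `0` moves to the next residue; anything else stays put. S0 is accepting.
With 2 states:
        0   1  
>* S0   S1  S0 
   S1   S0  S1 
(> = start, * = accepting)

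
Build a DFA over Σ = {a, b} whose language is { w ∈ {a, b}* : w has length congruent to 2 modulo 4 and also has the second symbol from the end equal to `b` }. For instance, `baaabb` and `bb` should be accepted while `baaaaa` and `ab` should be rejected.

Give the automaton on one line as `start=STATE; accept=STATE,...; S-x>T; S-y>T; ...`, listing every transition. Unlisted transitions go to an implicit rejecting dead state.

start=q0; accept=q5,q6; q0-a>q1; q0-b>q2; q1-a>q3; q1-b>q4; q2-a>q5; q2-b>q6; q3-a>q7; q3-b>q8; q4-a>q9; q4-b>q10; q5-a>q7; q5-b>q8; q6-a>q9; q6-b>q10; q7-a>q11; q7-b>q12; q8-a>q13; q8-b>q14; q9-a>q11; q9-b>q12; q10-a>q13; q10-b>q14; q11-a>q15; q11-b>q16; q12-a>q17; q12-b>q18; q13-a>q15; q13-b>q16; q14-a>q17; q14-b>q18; q15-a>q3; q15-b>q4; q16-a>q5; q16-b>q6; q17-a>q3; q17-b>q4; q18-a>q5; q18-b>q6

Handle the two conditions separately and then intersect. The first has 4 states tracking the input length modulo 4; the second has 7 states tracking the last 2 symbols read. A product state is a pair (one from each), accepting exactly when both do.
A 19-state machine:
          a    b  
>  q0     q1   q2 
   q1     q3   q4 
   q2     q5   q6 
   q3     q7   q8 
   q4     q9  q10 
 * q5     q7   q8 
 * q6     q9  q10 
   q7    q11  q12 
   q8    q13  q14 
   q9    q11  q12 
   q10   q13  q14 
   q11   q15  q16 
   q12   q17  q18 
   q13   q15  q16 
   q14   q17  q18 
   q15    q3   q4 
   q16    q5   q6 
   q17    q3   q4 
   q18    q5   q6 
(> = start, * = accepting)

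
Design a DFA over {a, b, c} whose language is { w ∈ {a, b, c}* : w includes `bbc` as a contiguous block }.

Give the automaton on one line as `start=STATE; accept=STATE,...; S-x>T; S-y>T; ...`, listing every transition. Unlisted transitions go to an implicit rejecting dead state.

Track how much of `bbc` has been matched so far: state S0 is no progress, S3 is the absorbing accept state reached once `bbc` has occurred. Intermediate states record partial matches; on a mismatch, fall back to the longest reusable overlap.
4 states suffice.
        a   b   c  
>  S0   S0  S1  S0 
   S1   S0  S2  S0 
   S2   S0  S2  S3 
 * S3   S3  S3  S3 
(> = start, * = accepting)

start=S0; accept=S3; S0-a>S0; S0-b>S1; S0-c>S0; S1-a>S0; S1-b>S2; S1-c>S0; S2-a>S0; S2-b>S2; S2-c>S3; S3-a>S3; S3-b>S3; S3-c>S3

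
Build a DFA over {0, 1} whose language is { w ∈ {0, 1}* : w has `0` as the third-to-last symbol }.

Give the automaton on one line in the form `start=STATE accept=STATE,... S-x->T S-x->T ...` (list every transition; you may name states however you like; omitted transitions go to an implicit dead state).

start=q0 accept=q7,q8,q9,q10 q0-0->q1 q0-1->q2 q1-0->q3 q1-1->q4 q2-0->q5 q2-1->q6 q3-0->q7 q3-1->q8 q4-0->q9 q4-1->q10 q5-0->q11 q5-1->q12 q6-0->q13 q6-1->q14 q7-0->q7 q7-1->q8 q8-0->q9 q8-1->q10 q9-0->q11 q9-1->q12 q10-0->q13 q10-1->q14 q11-0->q7 q11-1->q8 q12-0->q9 q12-1->q10 q13-0->q11 q13-1->q12 q14-0->q13 q14-1->q14

Because acceptance depends on a position counted from the end, the machine has to buffer the most recent 3 symbols. Make each state the string of the last up-to-3 symbols read; on input `x` shift the window left and append `x`. Accept when the buffered window has length 3 and begins with `0`.
          0    1  
>  q0     q1   q2 
   q1     q3   q4 
   q2     q5   q6 
   q3     q7   q8 
   q4     q9  q10 
   q5    q11  q12 
   q6    q13  q14 
 * q7     q7   q8 
 * q8     q9  q10 
 * q9    q11  q12 
 * q10   q13  q14 
   q11    q7   q8 
   q12    q9  q10 
   q13   q11  q12 
   q14   q13  q14 
(> = start, * = accepting)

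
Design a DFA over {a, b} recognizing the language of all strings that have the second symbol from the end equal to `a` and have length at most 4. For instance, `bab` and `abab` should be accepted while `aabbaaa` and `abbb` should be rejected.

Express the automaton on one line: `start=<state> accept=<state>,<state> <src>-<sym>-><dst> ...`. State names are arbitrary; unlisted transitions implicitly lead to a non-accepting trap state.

start=s0 accept=s3,s4,s7,s8 s0-a->s1 s0-b->s2 s1-a->s3 s1-b->s4 s2-a->s5 s2-b->s6 s3-a->s7 s3-b->s8 s4-a->s9 s4-b->s10 s5-a->s7 s5-b->s8 s6-a->s9 s6-b->s10 s7-a->s8 s7-b->s8 s8-a->s10 s8-b->s10 s9-a->s8 s9-b->s8 s10-a->s10 s10-b->s10

Handle the two conditions separately and then intersect. One (7 states) tracks the last 2 symbols read; the other (6 states) tracks the input length, saturating at 5. Each combined state is a pair, one component from each; accept when both components accept. After merging equivalent states the machine shrinks.
An 11-state machine:
          a    b  
>  s0     s1   s2 
   s1     s3   s4 
   s2     s5   s6 
 * s3     s7   s8 
 * s4     s9  s10 
   s5     s7   s8 
   s6     s9  s10 
 * s7     s8   s8 
 * s8    s10  s10 
   s9     s8   s8 
   s10   s10  s10 
(> = start, * = accepting)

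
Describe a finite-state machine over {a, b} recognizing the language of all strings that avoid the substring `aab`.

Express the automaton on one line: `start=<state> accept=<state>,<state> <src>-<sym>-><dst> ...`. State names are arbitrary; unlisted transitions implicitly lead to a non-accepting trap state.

start=q0 accept=q0,q1,q2 q0-a->q1 q0-b->q0 q1-a->q2 q1-b->q0 q2-a->q2 q2-b->q3 q3-a->q3 q3-b->q3

Track partial matches of the forbidden pattern `aab`. State q3 is a dead state reached once `aab` has occurred; every other state accepts. q0 means no part of `aab` is currently matched.
A 4-state machine:
        a   b  
>* q0   q1  q0 
 * q1   q2  q0 
 * q2   q2  q3 
   q3   q3  q3 
(> = start, * = accepting)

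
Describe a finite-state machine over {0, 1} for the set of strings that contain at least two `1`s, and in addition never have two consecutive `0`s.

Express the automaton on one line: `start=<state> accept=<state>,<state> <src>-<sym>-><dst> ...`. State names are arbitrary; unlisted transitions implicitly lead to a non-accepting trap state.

Handle the two conditions separately and then intersect. One (4 states) tracks the count of `1`s, saturating at 3; the other (3 states) tracks partial matches of the forbidden pattern `00`. Each combined state is a pair, one component from each; accept when both components accept. Minimizing collapses redundant product states.
With 7 states:
        0   1  
>  q0   q1  q2 
   q1   q3  q2 
   q2   q4  q5 
   q3   q3  q3 
   q4   q3  q5 
 * q5   q6  q5 
 * q6   q3  q5 
(> = start, * = accepting)

start=q0 accept=q5,q6 q0-0->q1 q0-1->q2 q1-0->q3 q1-1->q2 q2-0->q4 q2-1->q5 q3-0->q3 q3-1->q3 q4-0->q3 q4-1->q5 q5-0->q6 q5-1->q5 q6-0->q3 q6-1->q5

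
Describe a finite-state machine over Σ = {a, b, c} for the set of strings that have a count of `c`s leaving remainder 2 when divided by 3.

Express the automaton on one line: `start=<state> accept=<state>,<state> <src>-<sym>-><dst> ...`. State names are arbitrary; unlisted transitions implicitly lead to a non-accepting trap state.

The only thing that matters is how many `c`s have appeared, reduced mod 3. Use one state per residue: S0 for 0, …, S2 for 2. Reading `c` moves to the next residue; anything else stays put. S2 is accepting.
With 3 states:
        a   b   c  
>  S0   S0  S0  S1 
   S1   S1  S1  S2 
 * S2   S2  S2  S0 
(> = start, * = accepting)

start=S0 accept=S2 S0-a->S0 S0-b->S0 S0-c->S1 S1-a->S1 S1-b->S1 S1-c->S2 S2-a->S2 S2-b->S2 S2-c->S0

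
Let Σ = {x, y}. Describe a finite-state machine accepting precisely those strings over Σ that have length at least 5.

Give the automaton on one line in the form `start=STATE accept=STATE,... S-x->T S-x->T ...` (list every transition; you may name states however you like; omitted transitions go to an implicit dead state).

start=q0 accept=q5,q6 q0-x->q1 q0-y->q1 q1-x->q2 q1-y->q2 q2-x->q3 q2-y->q3 q3-x->q4 q3-y->q4 q4-x->q5 q4-y->q5 q5-x->q6 q5-y->q6 q6-x->q6 q6-y->q6

Count input length up to 6: every symbol moves from q0 toward q6, which means 'more than 5' and absorbs. Accept from {q5, q6}.
A 7-state machine:
        x   y  
>  q0   q1  q1 
   q1   q2  q2 
   q2   q3  q3 
   q3   q4  q4 
   q4   q5  q5 
 * q5   q6  q6 
 * q6   q6  q6 
(> = start, * = accepting)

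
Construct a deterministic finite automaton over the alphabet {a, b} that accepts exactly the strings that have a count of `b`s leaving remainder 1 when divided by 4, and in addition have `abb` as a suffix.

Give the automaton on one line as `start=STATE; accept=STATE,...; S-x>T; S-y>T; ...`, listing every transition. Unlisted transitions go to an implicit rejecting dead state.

Handle the two conditions separately and then intersect. One (4 states) tracks the count of `b`s modulo 4; the other (4 states) tracks how much of the suffix `abb` has currently been matched. Each combined state is a pair, one component from each; accept when both components accept. After merging equivalent states the machine shrinks.
7 states suffice.
        a   b  
>  q0   q0  q1 
   q1   q1  q2 
   q2   q2  q3 
   q3   q4  q0 
   q4   q4  q5 
   q5   q0  q6 
 * q6   q1  q2 
(> = start, * = accepting)

start=q0; accept=q6; q0-a>q0; q0-b>q1; q1-a>q1; q1-b>q2; q2-a>q2; q2-b>q3; q3-a>q4; q3-b>q0; q4-a>q4; q4-b>q5; q5-a>q0; q5-b>q6; q6-a>q1; q6-b>q2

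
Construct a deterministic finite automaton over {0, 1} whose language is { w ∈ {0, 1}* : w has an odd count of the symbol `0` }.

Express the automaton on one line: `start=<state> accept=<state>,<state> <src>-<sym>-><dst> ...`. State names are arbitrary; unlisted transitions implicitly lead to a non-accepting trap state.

start=s0 accept=s1 s0-0->s1 s0-1->s0 s1-0->s0 s1-1->s1

Keep the running count of `0`s modulo 2: each `0` advances along the cycle s0 → s1 → s0 while other symbols loop. Accept at s1.
A 2-state machine:
        0   1  
>  s0   s1  s0 
 * s1   s0  s1 
(> = start, * = accepting)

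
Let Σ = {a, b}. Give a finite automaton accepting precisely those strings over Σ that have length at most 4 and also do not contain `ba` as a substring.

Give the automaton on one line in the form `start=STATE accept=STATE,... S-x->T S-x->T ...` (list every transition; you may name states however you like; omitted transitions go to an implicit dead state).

Run two small machines in parallel and take their product. One (6 states) tracks the input length, saturating at 5; the other (3 states) tracks partial matches of the forbidden pattern `ba`. Each combined state is a pair, one component from each; accept when both components accept. Minimizing collapses redundant product states.
9 states suffice.
        a   b  
>* s0   s1  s2 
 * s1   s3  s4 
 * s2   s5  s4 
 * s3   s6  s7 
 * s4   s5  s7 
   s5   s5  s5 
 * s6   s8  s8 
 * s7   s5  s8 
 * s8   s5  s5 
(> = start, * = accepting)

start=s0 accept=s0,s1,s2,s3,s4,s6,s7,s8 s0-a->s1 s0-b->s2 s1-a->s3 s1-b->s4 s2-a->s5 s2-b->s4 s3-a->s6 s3-b->s7 s4-a->s5 s4-b->s7 s5-a->s5 s5-b->s5 s6-a->s8 s6-b->s8 s7-a->s5 s7-b->s8 s8-a->s5 s8-b->s5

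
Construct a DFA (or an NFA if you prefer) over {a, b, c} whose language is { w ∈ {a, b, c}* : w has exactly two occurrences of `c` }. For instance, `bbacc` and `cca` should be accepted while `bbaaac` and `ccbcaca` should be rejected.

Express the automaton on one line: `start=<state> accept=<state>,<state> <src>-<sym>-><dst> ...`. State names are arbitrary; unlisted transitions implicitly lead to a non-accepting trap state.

Only the number of `c`s matters, and only up to 3. Make a chain s0 → s1 → s2 → s3 advanced by each `c` (with s3 absorbing); every other symbol self-loops. The accepting set is {s2}.
A 4-state machine:
        a   b   c  
>  s0   s0  s0  s1 
   s1   s1  s1  s2 
 * s2   s2  s2  s3 
   s3   s3  s3  s3 
(> = start, * = accepting)

start=s0 accept=s2 s0-a->s0 s0-b->s0 s0-c->s1 s1-a->s1 s1-b->s1 s1-c->s2 s2-a->s2 s2-b->s2 s2-c->s3 s3-a->s3 s3-b->s3 s3-c->s3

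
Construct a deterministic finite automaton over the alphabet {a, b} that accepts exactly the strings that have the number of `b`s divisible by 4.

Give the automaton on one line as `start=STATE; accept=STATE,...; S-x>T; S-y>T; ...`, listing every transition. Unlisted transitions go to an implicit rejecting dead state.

The only thing that matters is how many `b`s have appeared, reduced mod 4. Use one state per residue: q0 for 0, …, q3 for 3. Reading `b` moves to the next residue; anything else stays put. q0 is accepting.
        a   b  
>* q0   q0  q1 
   q1   q1  q2 
   q2   q2  q3 
   q3   q3  q0 
(> = start, * = accepting)

start=q0; accept=q0; q0-a>q0; q0-b>q1; q1-a>q1; q1-b>q2; q2-a>q2; q2-b>q3; q3-a>q3; q3-b>q0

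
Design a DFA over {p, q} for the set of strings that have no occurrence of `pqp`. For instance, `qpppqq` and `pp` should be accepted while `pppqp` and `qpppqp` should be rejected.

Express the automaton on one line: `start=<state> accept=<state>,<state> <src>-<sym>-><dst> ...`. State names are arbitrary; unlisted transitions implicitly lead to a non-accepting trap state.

start=A accept=A,B,C A-p->B A-q->A B-p->B B-q->C C-p->D C-q->A D-p->D D-q->D

This is the complement of 'contains `pqp`'. Use the same substring-matching states — A through D holding how much of `pqp` has just been matched — but flip the accepting set: everything except the trap D accepts.
A 4-state machine:
       p  q 
>* A   B  A 
 * B   B  C 
 * C   D  A 
   D   D  D 
(> = start, * = accepting)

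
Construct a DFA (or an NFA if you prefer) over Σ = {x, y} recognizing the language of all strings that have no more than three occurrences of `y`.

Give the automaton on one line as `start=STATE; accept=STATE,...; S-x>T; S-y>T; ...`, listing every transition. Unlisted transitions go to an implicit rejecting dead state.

start=s0; accept=s0,s1,s2,s3; s0-x>s0; s0-y>s1; s1-x>s1; s1-y>s2; s2-x>s2; s2-y>s3; s3-x>s3; s3-y>s4; s4-x>s4; s4-y>s4

Count `y`s, saturating at 4: states s0 through s3 mean 0 through 3 `y`s seen; s4 means more than 3. Each `y` increments (capped at s4); other symbols loop. Accept from {s0, s1, s2, s3}.
With 5 states:
        x   y  
>* s0   s0  s1 
 * s1   s1  s2 
 * s2   s2  s3 
 * s3   s3  s4 
   s4   s4  s4 
(> = start, * = accepting)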